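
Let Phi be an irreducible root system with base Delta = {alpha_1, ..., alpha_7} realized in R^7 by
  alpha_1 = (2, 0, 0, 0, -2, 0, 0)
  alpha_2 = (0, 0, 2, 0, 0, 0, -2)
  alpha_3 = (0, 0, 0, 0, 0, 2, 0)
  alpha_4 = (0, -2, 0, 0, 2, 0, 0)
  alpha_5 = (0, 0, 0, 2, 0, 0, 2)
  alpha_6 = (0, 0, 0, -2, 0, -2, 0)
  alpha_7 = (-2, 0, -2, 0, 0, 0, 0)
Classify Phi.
Compute the Cartan integers a_ij = 2(alpha_i, alpha_j)/(alpha_j, alpha_j); the resulting 7x7 Cartan matrix is
[[2, 0, 0, -1, 0, 0, -1], [0, 2, 0, 0, -1, 0, -1], [0, 0, 2, 0, 0, -1, 0], [-1, 0, 0, 2, 0, 0, 0], [0, -1, 0, 0, 2, -1, 0], [0, 0, -2, 0, -1, 2, 0], [-1, -1, 0, 0, 0, 0, 2]].
The roots have two lengths (squared-length ratio 2:1); the short ones are alpha_{3}. The associated Dynkin diagram is a chain of 7 nodes with a double edge at one end; the terminal node there is the unique short simple root (B_7), so the type is B_7 (the algebra so(15)).

B_7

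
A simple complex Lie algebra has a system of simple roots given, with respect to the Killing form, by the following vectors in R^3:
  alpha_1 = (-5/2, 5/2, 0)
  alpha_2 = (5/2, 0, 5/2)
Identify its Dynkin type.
A_2 (sl(3))

Compute the Cartan integers a_ij = 2(alpha_i, alpha_j)/(alpha_j, alpha_j); the resulting 2x2 Cartan matrix is
[[2, -1], [-1, 2]].
All simple roots have the same length, so the diagram is simply laced. The associated Dynkin diagram is a chain of 2 nodes with single edges (A_2), so the type is A_2 (the algebra sl(3)).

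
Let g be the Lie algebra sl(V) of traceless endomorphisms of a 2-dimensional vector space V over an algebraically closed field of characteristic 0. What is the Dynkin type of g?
This is sl(2), which has dimension 2^2 - 1 = 3 and rank 2 - 1 = 1 (a Cartan subalgebra is the diagonal traceless matrices). In the classification of classical Lie algebras, the special linear algebra sl(n+1) has type A_n; here n = 1, so the Dynkin diagram is a chain of 1 nodes with single edges (A_1). Hence the type is A_1.

A1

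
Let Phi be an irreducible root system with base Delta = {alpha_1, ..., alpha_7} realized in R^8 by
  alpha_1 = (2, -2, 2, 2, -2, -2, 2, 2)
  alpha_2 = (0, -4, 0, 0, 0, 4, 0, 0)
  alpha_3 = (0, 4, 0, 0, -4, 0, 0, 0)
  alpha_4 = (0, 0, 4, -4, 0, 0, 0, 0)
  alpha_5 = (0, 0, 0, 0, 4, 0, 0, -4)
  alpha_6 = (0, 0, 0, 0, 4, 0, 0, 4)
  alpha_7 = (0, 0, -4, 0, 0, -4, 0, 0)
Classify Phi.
Compute the Cartan integers a_ij = 2(alpha_i, alpha_j)/(alpha_j, alpha_j); the resulting 7x7 Cartan matrix is
[[2, 0, 0, 0, -1, 0, 0], [0, 2, -1, 0, 0, 0, -1], [0, -1, 2, 0, -1, -1, 0], [0, 0, 0, 2, 0, 0, -1], [-1, 0, -1, 0, 2, 0, 0], [0, 0, -1, 0, 0, 2, 0], [0, -1, 0, -1, 0, 0, 2]].
All simple roots have the same length, so the diagram is simply laced. The associated Dynkin diagram is a chain of 6 nodes with one extra node attached to the third node from one end (E_7), so the type is E_7.

E_7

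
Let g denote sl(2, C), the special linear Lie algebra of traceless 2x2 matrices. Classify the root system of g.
This is sl(2), which has dimension 2^2 - 1 = 3 and rank 2 - 1 = 1 (a Cartan subalgebra is the diagonal traceless matrices). In the classification of classical Lie algebras, the special linear algebra sl(n+1) has type A_n; here n = 1, so the Dynkin diagram is a chain of 1 nodes with single edges (A_1). Hence the type is A_1.

A_1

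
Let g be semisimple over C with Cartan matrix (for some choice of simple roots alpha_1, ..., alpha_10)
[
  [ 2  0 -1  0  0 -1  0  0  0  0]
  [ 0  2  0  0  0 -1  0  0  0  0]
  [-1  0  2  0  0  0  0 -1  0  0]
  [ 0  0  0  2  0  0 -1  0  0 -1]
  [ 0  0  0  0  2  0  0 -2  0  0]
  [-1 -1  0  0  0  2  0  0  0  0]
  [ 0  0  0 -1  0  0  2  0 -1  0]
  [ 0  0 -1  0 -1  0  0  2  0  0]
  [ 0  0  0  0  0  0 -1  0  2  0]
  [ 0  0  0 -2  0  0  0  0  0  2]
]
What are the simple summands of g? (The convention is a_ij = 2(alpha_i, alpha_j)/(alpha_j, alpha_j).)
The diagram associated to this matrix has two connected components: the simple roots {alpha_4, alpha_7, alpha_9, alpha_10} form a chain of 4 nodes with a double edge at one end; the terminal node there is the unique long simple root (C_4), and {alpha_1, alpha_2, alpha_3, alpha_5, alpha_6, alpha_8} form a chain of 6 nodes with a double edge at one end; the terminal node there is the unique long simple root (C_6). A semisimple Lie algebra decomposes uniquely as the direct sum of simple ideals, one per connected component of its Dynkin diagram, so g ≅ C_4 ⊕ C_6 (dimension 36 + 78 = 114).

C_4 + C_6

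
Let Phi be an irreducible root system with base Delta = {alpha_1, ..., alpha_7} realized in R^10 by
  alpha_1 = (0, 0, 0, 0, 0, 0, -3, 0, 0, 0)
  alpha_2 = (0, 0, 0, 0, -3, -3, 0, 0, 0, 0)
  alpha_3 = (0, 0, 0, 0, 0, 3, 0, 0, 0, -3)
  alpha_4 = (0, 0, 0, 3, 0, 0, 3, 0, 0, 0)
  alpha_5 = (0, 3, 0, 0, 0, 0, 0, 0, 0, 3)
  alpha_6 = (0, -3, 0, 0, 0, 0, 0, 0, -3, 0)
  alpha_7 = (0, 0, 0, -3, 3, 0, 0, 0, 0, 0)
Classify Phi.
Compute the Cartan integers a_ij = 2(alpha_i, alpha_j)/(alpha_j, alpha_j); the resulting 7x7 Cartan matrix is
[[2, 0, 0, -1, 0, 0, 0], [0, 2, -1, 0, 0, 0, -1], [0, -1, 2, 0, -1, 0, 0], [-2, 0, 0, 2, 0, 0, -1], [0, 0, -1, 0, 2, -1, 0], [0, 0, 0, 0, -1, 2, 0], [0, -1, 0, -1, 0, 0, 2]].
The roots have two lengths (squared-length ratio 2:1); the short ones are alpha_{1}. The associated Dynkin diagram is a chain of 7 nodes with a double edge at one end; the terminal node there is the unique short simple root (B_7), so the type is B_7 (the algebra so(15)).

B_7 (so(15))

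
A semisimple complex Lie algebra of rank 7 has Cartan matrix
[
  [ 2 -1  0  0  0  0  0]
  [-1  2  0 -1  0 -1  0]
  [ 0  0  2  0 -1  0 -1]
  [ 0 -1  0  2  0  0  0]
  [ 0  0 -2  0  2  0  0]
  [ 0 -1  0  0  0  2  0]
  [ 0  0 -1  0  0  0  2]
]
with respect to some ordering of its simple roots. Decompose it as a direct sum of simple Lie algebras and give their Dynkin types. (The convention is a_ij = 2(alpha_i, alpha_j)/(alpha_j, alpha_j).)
C_3 + D_4

The diagram associated to this matrix has two connected components: the simple roots {alpha_3, alpha_5, alpha_7} form a chain of 3 nodes with a double edge at one end; the terminal node there is the unique long simple root (C_3), and {alpha_1, alpha_2, alpha_4, alpha_6} form a chain of 2 nodes with a fork of two nodes at one end (D_4). A semisimple Lie algebra decomposes uniquely as the direct sum of simple ideals, one per connected component of its Dynkin diagram, so g ≅ C_3 ⊕ D_4 (dimension 21 + 28 = 49).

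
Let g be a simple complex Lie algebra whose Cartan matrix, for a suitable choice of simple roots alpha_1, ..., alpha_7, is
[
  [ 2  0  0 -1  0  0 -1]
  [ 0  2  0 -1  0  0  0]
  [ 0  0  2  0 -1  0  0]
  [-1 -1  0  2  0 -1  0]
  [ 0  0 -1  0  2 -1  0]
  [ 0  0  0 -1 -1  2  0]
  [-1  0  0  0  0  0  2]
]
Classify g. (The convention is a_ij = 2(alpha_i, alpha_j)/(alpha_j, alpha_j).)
E7

The matrix has rank 7 with 2's on the diagonal. Reading the off-diagonal entries as Dynkin edges (a single edge where a_ij = a_ji = -1; a double or triple edge where a_ij * a_ji = 2 or 3), the diagram is a chain of 6 nodes with one extra node attached to the third node from one end (E_7). One simple-root ordering that puts it in standard form is (alpha_7, alpha_2, alpha_1, alpha_4, alpha_6, alpha_5, alpha_3). So the algebra is type E_7.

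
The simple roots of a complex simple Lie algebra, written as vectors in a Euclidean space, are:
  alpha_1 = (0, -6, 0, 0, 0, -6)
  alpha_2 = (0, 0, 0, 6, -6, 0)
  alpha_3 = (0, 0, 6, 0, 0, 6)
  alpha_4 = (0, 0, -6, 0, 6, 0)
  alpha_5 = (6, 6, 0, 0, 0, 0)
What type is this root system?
Compute the Cartan integers a_ij = 2(alpha_i, alpha_j)/(alpha_j, alpha_j); the resulting 5x5 Cartan matrix is
[[2, 0, -1, 0, -1], [0, 2, 0, -1, 0], [-1, 0, 2, -1, 0], [0, -1, -1, 2, 0], [-1, 0, 0, 0, 2]].
All simple roots have the same length, so the diagram is simply laced. The associated Dynkin diagram is a chain of 5 nodes with single edges (A_5), so the type is A_5 (the algebra sl(6)).

A5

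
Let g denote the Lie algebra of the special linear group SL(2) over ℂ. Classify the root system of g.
A1

This is sl(2), which has dimension 2^2 - 1 = 3 and rank 2 - 1 = 1 (a Cartan subalgebra is the diagonal traceless matrices). In the classification of classical Lie algebras, the special linear algebra sl(n+1) has type A_n; here n = 1, so the Dynkin diagram is a chain of 1 nodes with single edges (A_1). Hence the type is A_1.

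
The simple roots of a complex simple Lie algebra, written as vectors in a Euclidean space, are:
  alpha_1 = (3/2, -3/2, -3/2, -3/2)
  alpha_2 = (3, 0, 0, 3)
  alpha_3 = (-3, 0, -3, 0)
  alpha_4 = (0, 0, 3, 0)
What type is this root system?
F_4

Compute the Cartan integers a_ij = 2(alpha_i, alpha_j)/(alpha_j, alpha_j); the resulting 4x4 Cartan matrix is
[[2, 0, 0, -1], [0, 2, -1, 0], [0, -1, 2, -2], [-1, 0, -1, 2]].
The roots have two lengths (squared-length ratio 2:1); the short ones are alpha_{1,4}. The associated Dynkin diagram is a chain of 4 nodes with a double edge between the middle two (F_4), so the type is F_4.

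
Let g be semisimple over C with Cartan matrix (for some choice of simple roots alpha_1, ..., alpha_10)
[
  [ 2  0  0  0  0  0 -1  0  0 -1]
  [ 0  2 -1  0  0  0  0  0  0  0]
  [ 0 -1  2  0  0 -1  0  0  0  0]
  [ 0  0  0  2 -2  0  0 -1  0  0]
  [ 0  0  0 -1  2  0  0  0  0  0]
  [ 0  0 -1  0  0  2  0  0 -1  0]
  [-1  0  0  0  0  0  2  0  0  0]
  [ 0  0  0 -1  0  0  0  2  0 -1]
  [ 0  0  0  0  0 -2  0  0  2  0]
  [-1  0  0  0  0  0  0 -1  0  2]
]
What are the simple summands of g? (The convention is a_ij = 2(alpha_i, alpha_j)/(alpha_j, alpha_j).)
The diagram associated to this matrix has two connected components: the simple roots {alpha_1, alpha_4, alpha_5, alpha_7, alpha_8, alpha_10} form a chain of 6 nodes with a double edge at one end; the terminal node there is the unique short simple root (B_6), and {alpha_2, alpha_3, alpha_6, alpha_9} form a chain of 4 nodes with a double edge at one end; the terminal node there is the unique long simple root (C_4). A semisimple Lie algebra decomposes uniquely as the direct sum of simple ideals, one per connected component of its Dynkin diagram, so g ≅ B_6 ⊕ C_4 (dimension 78 + 36 = 114).

B_6 ⊕ C_4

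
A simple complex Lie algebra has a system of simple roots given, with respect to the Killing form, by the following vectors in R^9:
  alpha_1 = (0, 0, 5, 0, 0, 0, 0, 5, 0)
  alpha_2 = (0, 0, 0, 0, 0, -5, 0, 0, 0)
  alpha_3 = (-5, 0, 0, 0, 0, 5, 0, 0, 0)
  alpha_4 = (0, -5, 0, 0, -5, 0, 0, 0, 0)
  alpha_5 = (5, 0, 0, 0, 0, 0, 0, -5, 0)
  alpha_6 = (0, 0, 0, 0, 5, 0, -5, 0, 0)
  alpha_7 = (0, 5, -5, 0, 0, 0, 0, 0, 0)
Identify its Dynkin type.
B7

Compute the Cartan integers a_ij = 2(alpha_i, alpha_j)/(alpha_j, alpha_j); the resulting 7x7 Cartan matrix is
[[2, 0, 0, 0, -1, 0, -1], [0, 2, -1, 0, 0, 0, 0], [0, -2, 2, 0, -1, 0, 0], [0, 0, 0, 2, 0, -1, -1], [-1, 0, -1, 0, 2, 0, 0], [0, 0, 0, -1, 0, 2, 0], [-1, 0, 0, -1, 0, 0, 2]].
The roots have two lengths (squared-length ratio 2:1); the short ones are alpha_{2}. The associated Dynkin diagram is a chain of 7 nodes with a double edge at one end; the terminal node there is the unique short simple root (B_7), so the type is B_7 (the algebra so(15)).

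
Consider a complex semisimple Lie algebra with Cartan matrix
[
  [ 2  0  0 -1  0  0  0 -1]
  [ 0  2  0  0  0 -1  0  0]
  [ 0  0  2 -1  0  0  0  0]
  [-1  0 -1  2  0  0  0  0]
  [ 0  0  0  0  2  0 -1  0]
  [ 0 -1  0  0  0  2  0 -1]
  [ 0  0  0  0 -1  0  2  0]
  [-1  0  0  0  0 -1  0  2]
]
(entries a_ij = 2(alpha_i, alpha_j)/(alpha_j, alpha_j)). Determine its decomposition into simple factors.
A_2 ⊕ A_6

The diagram associated to this matrix has two connected components: the simple roots {alpha_5, alpha_7} form a chain of 2 nodes with single edges (A_2), and {alpha_1, alpha_2, alpha_3, alpha_4, alpha_6, alpha_8} form a chain of 6 nodes with single edges (A_6). A semisimple Lie algebra decomposes uniquely as the direct sum of simple ideals, one per connected component of its Dynkin diagram, so g ≅ A_2 ⊕ A_6 (dimension 8 + 48 = 56).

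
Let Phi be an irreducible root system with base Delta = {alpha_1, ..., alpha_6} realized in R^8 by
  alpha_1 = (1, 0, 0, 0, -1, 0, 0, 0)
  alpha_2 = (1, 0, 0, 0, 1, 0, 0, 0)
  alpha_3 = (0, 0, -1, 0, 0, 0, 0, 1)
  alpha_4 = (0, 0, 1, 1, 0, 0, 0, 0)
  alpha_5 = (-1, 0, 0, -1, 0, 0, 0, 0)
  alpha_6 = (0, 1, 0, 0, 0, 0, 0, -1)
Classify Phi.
type D_6

Compute the Cartan integers a_ij = 2(alpha_i, alpha_j)/(alpha_j, alpha_j); the resulting 6x6 Cartan matrix is
[[2, 0, 0, 0, -1, 0], [0, 2, 0, 0, -1, 0], [0, 0, 2, -1, 0, -1], [0, 0, -1, 2, -1, 0], [-1, -1, 0, -1, 2, 0], [0, 0, -1, 0, 0, 2]].
All simple roots have the same length, so the diagram is simply laced. The associated Dynkin diagram is a chain of 4 nodes with a fork of two nodes at one end (D_6), so the type is D_6 (the algebra so(12)).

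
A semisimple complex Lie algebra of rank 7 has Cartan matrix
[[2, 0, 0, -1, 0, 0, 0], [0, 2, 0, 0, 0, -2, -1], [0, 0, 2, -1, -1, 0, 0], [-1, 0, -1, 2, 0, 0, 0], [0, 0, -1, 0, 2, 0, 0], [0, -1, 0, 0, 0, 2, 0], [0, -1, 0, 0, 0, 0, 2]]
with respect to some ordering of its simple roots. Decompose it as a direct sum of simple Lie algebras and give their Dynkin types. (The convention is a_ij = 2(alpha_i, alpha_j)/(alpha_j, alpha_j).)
A4 ⊕ B3

The diagram associated to this matrix has two connected components: the simple roots {alpha_1, alpha_3, alpha_4, alpha_5} form a chain of 4 nodes with single edges (A_4), and {alpha_2, alpha_6, alpha_7} form a chain of 3 nodes with a double edge at one end; the terminal node there is the unique short simple root (B_3). A semisimple Lie algebra decomposes uniquely as the direct sum of simple ideals, one per connected component of its Dynkin diagram, so g ≅ A_4 ⊕ B_3 (dimension 24 + 21 = 45).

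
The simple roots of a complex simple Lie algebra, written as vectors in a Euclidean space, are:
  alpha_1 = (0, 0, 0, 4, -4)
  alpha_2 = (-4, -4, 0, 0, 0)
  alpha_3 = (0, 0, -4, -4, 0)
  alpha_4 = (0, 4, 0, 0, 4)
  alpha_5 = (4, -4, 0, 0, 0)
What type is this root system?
Compute the Cartan integers a_ij = 2(alpha_i, alpha_j)/(alpha_j, alpha_j); the resulting 5x5 Cartan matrix is
[[2, 0, -1, -1, 0], [0, 2, 0, -1, 0], [-1, 0, 2, 0, 0], [-1, -1, 0, 2, -1], [0, 0, 0, -1, 2]].
All simple roots have the same length, so the diagram is simply laced. The associated Dynkin diagram is a chain of 3 nodes with a fork of two nodes at one end (D_5), so the type is D_5 (the algebra so(10)).

D_5 (so(10))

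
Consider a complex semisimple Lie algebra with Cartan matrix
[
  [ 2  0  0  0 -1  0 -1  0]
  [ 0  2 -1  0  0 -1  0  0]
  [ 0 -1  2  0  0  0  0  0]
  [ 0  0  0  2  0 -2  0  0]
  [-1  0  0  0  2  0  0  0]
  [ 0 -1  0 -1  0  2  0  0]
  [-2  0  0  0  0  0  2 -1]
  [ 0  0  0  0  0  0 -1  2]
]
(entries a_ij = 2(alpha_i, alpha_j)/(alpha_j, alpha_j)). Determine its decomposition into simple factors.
The diagram associated to this matrix has two connected components: the simple roots {alpha_2, alpha_3, alpha_4, alpha_6} form a chain of 4 nodes with a double edge at one end; the terminal node there is the unique long simple root (C_4), and {alpha_1, alpha_5, alpha_7, alpha_8} form a chain of 4 nodes with a double edge between the middle two (F_4). A semisimple Lie algebra decomposes uniquely as the direct sum of simple ideals, one per connected component of its Dynkin diagram, so g ≅ C_4 ⊕ F_4 (dimension 36 + 52 = 88).

C4 + F4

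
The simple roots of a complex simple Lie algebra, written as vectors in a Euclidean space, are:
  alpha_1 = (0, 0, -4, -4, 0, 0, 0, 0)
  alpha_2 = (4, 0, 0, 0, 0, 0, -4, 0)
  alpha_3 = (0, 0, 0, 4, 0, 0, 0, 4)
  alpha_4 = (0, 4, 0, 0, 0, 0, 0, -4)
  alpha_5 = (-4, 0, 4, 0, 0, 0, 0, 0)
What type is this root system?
A5

Compute the Cartan integers a_ij = 2(alpha_i, alpha_j)/(alpha_j, alpha_j); the resulting 5x5 Cartan matrix is
[[2, 0, -1, 0, -1], [0, 2, 0, 0, -1], [-1, 0, 2, -1, 0], [0, 0, -1, 2, 0], [-1, -1, 0, 0, 2]].
All simple roots have the same length, so the diagram is simply laced. The associated Dynkin diagram is a chain of 5 nodes with single edges (A_5), so the type is A_5 (the algebra sl(6)).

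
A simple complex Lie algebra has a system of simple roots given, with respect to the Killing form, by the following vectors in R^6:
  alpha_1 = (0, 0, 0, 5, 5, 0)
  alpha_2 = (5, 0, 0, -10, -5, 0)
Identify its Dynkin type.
Compute the Cartan integers a_ij = 2(alpha_i, alpha_j)/(alpha_j, alpha_j); the resulting 2x2 Cartan matrix is
[[2, -1], [-3, 2]].
The roots have two lengths (squared-length ratio 3:1); the short ones are alpha_{1}. The associated Dynkin diagram is two nodes joined by a triple edge (G_2), so the type is G_2.

G2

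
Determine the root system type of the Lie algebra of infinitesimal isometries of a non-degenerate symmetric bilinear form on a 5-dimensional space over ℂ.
type B_2

This is so(5) with 5 odd, which has dimension 5(5-1)/2 = 10 and rank (5-1)/2 = 2. In the classification of classical Lie algebras, the orthogonal algebra so(2n+1) in an odd number of variables has type B_n; here n = 2, so the Dynkin diagram is a chain of 2 nodes with a double edge at one end; the terminal node there is the unique short simple root (B_2). Hence the type is B_2.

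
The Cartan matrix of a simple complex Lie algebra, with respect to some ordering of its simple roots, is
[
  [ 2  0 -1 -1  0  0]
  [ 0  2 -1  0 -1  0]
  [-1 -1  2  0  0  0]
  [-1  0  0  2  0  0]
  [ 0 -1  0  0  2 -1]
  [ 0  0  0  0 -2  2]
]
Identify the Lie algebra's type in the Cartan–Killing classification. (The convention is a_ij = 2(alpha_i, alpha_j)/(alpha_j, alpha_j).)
The matrix has rank 6 with 2's on the diagonal. Reading the off-diagonal entries as Dynkin edges (a single edge where a_ij = a_ji = -1; a double or triple edge where a_ij * a_ji = 2 or 3), the diagram is a chain of 6 nodes with a double edge at one end; the terminal node there is the unique long simple root (C_6). One simple-root ordering that puts it in standard form is (alpha_4, alpha_1, alpha_3, alpha_2, alpha_5, alpha_6). So the algebra is type C_6, i.e. sp(12).

C6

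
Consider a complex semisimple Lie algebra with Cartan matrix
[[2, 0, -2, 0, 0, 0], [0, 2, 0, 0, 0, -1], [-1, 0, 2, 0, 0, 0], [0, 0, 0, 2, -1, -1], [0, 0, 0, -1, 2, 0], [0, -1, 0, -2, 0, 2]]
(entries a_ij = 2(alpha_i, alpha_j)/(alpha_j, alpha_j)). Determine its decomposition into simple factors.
The diagram associated to this matrix has two connected components: the simple roots {alpha_1, alpha_3} form a chain of 2 nodes with a double edge at one end; the terminal node there is the unique short simple root (B_2), and {alpha_2, alpha_4, alpha_5, alpha_6} form a chain of 4 nodes with a double edge between the middle two (F_4). A semisimple Lie algebra decomposes uniquely as the direct sum of simple ideals, one per connected component of its Dynkin diagram, so g ≅ B_2 ⊕ F_4 (dimension 10 + 52 = 62).

B_2 (so(5)) ⊕ F_4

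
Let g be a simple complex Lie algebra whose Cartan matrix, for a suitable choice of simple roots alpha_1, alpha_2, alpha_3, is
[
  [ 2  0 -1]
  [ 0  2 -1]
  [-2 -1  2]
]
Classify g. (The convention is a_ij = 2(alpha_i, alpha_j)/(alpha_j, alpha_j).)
type B_3

The matrix has rank 3 with 2's on the diagonal. Reading the off-diagonal entries as Dynkin edges (a single edge where a_ij = a_ji = -1; a double or triple edge where a_ij * a_ji = 2 or 3), the diagram is a chain of 3 nodes with a double edge at one end; the terminal node there is the unique short simple root (B_3). One simple-root ordering that puts it in standard form is (alpha_2, alpha_3, alpha_1). So the algebra is type B_3, i.e. so(7).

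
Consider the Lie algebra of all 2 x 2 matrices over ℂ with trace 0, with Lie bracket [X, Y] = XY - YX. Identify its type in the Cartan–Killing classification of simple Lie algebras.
A1

This is sl(2), which has dimension 2^2 - 1 = 3 and rank 2 - 1 = 1 (a Cartan subalgebra is the diagonal traceless matrices). In the classification of classical Lie algebras, the special linear algebra sl(n+1) has type A_n; here n = 1, so the Dynkin diagram is a chain of 1 nodes with single edges (A_1). Hence the type is A_1.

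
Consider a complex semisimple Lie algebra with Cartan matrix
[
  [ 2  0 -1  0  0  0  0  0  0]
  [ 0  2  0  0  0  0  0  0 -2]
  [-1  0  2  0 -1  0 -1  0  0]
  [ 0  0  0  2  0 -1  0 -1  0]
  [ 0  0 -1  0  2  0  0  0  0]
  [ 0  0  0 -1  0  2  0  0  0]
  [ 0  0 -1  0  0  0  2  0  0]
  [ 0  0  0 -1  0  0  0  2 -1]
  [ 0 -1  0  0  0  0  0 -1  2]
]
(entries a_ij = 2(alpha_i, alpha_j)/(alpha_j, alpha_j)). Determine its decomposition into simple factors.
The diagram associated to this matrix has two connected components: the simple roots {alpha_2, alpha_4, alpha_6, alpha_8, alpha_9} form a chain of 5 nodes with a double edge at one end; the terminal node there is the unique long simple root (C_5), and {alpha_1, alpha_3, alpha_5, alpha_7} form a chain of 2 nodes with a fork of two nodes at one end (D_4). A semisimple Lie algebra decomposes uniquely as the direct sum of simple ideals, one per connected component of its Dynkin diagram, so g ≅ C_5 ⊕ D_4 (dimension 55 + 28 = 83).

C5 + D4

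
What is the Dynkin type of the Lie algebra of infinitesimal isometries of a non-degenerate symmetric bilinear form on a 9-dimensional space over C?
B_4

This is so(9) with 9 odd, which has dimension 9(9-1)/2 = 36 and rank (9-1)/2 = 4. In the classification of classical Lie algebras, the orthogonal algebra so(2n+1) in an odd number of variables has type B_n; here n = 4, so the Dynkin diagram is a chain of 4 nodes with a double edge at one end; the terminal node there is the unique short simple root (B_4). Hence the type is B_4.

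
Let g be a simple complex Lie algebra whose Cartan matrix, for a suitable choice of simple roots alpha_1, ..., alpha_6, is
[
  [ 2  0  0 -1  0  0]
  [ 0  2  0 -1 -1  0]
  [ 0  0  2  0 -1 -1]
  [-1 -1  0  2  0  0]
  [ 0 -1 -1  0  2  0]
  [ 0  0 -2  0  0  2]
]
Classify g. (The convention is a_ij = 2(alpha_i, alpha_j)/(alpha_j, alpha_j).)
The matrix has rank 6 with 2's on the diagonal. Reading the off-diagonal entries as Dynkin edges (a single edge where a_ij = a_ji = -1; a double or triple edge where a_ij * a_ji = 2 or 3), the diagram is a chain of 6 nodes with a double edge at one end; the terminal node there is the unique long simple root (C_6). One simple-root ordering that puts it in standard form is (alpha_1, alpha_4, alpha_2, alpha_5, alpha_3, alpha_6). So the algebra is type C_6, i.e. sp(12).

type C_6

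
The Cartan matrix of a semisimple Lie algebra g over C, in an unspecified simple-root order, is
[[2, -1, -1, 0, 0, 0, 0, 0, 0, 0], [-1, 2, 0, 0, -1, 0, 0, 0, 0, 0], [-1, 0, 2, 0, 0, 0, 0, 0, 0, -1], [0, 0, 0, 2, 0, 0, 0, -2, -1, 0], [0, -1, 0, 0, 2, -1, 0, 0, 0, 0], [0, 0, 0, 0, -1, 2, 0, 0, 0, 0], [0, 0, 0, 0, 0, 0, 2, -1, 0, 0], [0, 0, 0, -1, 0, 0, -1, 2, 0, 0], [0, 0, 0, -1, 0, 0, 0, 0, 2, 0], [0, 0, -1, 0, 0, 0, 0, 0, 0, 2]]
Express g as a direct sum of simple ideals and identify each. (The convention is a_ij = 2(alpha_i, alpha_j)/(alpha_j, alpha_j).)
The diagram associated to this matrix has two connected components: the simple roots {alpha_1, alpha_2, alpha_3, alpha_5, alpha_6, alpha_10} form a chain of 6 nodes with single edges (A_6), and {alpha_4, alpha_7, alpha_8, alpha_9} form a chain of 4 nodes with a double edge between the middle two (F_4). A semisimple Lie algebra decomposes uniquely as the direct sum of simple ideals, one per connected component of its Dynkin diagram, so g ≅ A_6 ⊕ F_4 (dimension 48 + 52 = 100).

A6 + F4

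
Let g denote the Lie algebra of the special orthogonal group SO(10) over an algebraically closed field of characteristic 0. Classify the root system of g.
D5

This is so(10) with 10 even, which has dimension 10(10-1)/2 = 45 and rank 10/2 = 5. In the classification of classical Lie algebras, the orthogonal algebra so(2n) in an even number of variables has type D_n; here n = 5, so the Dynkin diagram is a chain of 3 nodes with a fork of two nodes at one end (D_5). Hence the type is D_5.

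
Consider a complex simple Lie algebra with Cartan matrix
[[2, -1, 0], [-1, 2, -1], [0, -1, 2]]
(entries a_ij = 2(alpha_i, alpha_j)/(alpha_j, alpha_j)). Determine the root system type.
A_3

The matrix has rank 3 with 2's on the diagonal. Reading the off-diagonal entries as Dynkin edges (a single edge where a_ij = a_ji = -1; a double or triple edge where a_ij * a_ji = 2 or 3), the diagram is a chain of 3 nodes with single edges (A_3). One simple-root ordering that puts it in standard form is (alpha_1, alpha_2, alpha_3). So the algebra is type A_3, i.e. sl(4).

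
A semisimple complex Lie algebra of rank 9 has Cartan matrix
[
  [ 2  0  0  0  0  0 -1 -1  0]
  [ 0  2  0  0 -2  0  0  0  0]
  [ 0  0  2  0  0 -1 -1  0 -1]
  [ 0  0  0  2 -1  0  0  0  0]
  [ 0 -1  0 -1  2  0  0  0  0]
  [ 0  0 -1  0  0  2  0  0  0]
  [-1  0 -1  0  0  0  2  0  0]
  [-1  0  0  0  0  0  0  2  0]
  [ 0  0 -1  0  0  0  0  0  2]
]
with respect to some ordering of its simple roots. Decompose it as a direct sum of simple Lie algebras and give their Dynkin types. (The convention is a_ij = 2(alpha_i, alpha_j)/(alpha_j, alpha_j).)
The diagram associated to this matrix has two connected components: the simple roots {alpha_2, alpha_4, alpha_5} form a chain of 3 nodes with a double edge at one end; the terminal node there is the unique long simple root (C_3), and {alpha_1, alpha_3, alpha_6, alpha_7, alpha_8, alpha_9} form a chain of 4 nodes with a fork of two nodes at one end (D_6). A semisimple Lie algebra decomposes uniquely as the direct sum of simple ideals, one per connected component of its Dynkin diagram, so g ≅ C_3 ⊕ D_6 (dimension 21 + 66 = 87).

C_3 (sp(6)) ⊕ D_6 (so(12))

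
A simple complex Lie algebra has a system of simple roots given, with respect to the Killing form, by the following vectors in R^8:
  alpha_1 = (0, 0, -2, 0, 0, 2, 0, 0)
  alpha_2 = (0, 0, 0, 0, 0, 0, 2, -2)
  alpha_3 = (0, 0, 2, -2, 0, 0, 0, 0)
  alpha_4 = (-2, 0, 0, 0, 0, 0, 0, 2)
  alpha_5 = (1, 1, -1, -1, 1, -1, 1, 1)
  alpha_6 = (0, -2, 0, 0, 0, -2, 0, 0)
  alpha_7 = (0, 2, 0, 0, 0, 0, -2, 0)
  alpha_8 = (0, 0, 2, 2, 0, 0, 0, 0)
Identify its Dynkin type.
Compute the Cartan integers a_ij = 2(alpha_i, alpha_j)/(alpha_j, alpha_j); the resulting 8x8 Cartan matrix is
[[2, 0, -1, 0, 0, -1, 0, -1], [0, 2, 0, -1, 0, 0, -1, 0], [-1, 0, 2, 0, 0, 0, 0, 0], [0, -1, 0, 2, 0, 0, 0, 0], [0, 0, 0, 0, 2, 0, 0, -1], [-1, 0, 0, 0, 0, 2, -1, 0], [0, -1, 0, 0, 0, -1, 2, 0], [-1, 0, 0, 0, -1, 0, 0, 2]].
All simple roots have the same length, so the diagram is simply laced. The associated Dynkin diagram is a chain of 7 nodes with one extra node attached to the third node from one end (E_8), so the type is E_8.

E_8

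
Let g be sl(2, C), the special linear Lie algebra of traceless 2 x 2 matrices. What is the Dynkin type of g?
type A_1

This is sl(2), which has dimension 2^2 - 1 = 3 and rank 2 - 1 = 1 (a Cartan subalgebra is the diagonal traceless matrices). In the classification of classical Lie algebras, the special linear algebra sl(n+1) has type A_n; here n = 1, so the Dynkin diagram is a chain of 1 nodes with single edges (A_1). Hence the type is A_1.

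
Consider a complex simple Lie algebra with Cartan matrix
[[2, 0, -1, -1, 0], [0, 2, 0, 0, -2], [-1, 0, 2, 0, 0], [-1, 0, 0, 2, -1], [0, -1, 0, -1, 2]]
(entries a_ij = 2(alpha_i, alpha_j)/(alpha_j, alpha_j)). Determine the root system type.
C_5 (sp(10))

The matrix has rank 5 with 2's on the diagonal. Reading the off-diagonal entries as Dynkin edges (a single edge where a_ij = a_ji = -1; a double or triple edge where a_ij * a_ji = 2 or 3), the diagram is a chain of 5 nodes with a double edge at one end; the terminal node there is the unique long simple root (C_5). One simple-root ordering that puts it in standard form is (alpha_3, alpha_1, alpha_4, alpha_5, alpha_2). So the algebra is type C_5, i.e. sp(10).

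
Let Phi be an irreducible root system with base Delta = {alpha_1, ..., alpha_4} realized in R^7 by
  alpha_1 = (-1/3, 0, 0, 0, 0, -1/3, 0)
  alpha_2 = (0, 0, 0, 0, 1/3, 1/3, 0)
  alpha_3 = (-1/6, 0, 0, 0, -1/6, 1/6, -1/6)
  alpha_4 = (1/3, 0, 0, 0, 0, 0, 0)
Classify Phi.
Compute the Cartan integers a_ij = 2(alpha_i, alpha_j)/(alpha_j, alpha_j); the resulting 4x4 Cartan matrix is
[[2, -1, 0, -2], [-1, 2, 0, 0], [0, 0, 2, -1], [-1, 0, -1, 2]].
The roots have two lengths (squared-length ratio 2:1); the short ones are alpha_{3,4}. The associated Dynkin diagram is a chain of 4 nodes with a double edge between the middle two (F_4), so the type is F_4.

F_4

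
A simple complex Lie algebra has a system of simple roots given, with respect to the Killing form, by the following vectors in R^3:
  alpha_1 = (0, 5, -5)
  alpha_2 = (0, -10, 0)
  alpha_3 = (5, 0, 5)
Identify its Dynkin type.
Compute the Cartan integers a_ij = 2(alpha_i, alpha_j)/(alpha_j, alpha_j); the resulting 3x3 Cartan matrix is
[[2, -1, -1], [-2, 2, 0], [-1, 0, 2]].
The roots have two lengths (squared-length ratio 2:1); the short ones are alpha_{1,3}. The associated Dynkin diagram is a chain of 3 nodes with a double edge at one end; the terminal node there is the unique long simple root (C_3), so the type is C_3 (the algebra sp(6)).

C3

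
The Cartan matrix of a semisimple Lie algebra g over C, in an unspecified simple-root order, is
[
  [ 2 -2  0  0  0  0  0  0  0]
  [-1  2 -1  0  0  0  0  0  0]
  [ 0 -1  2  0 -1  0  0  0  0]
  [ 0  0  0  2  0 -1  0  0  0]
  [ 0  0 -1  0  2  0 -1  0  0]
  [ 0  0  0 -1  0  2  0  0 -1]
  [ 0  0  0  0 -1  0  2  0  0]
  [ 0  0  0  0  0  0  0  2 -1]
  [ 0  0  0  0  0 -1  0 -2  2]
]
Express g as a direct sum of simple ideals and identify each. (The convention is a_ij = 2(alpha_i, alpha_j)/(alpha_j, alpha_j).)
The diagram associated to this matrix has two connected components: the simple roots {alpha_4, alpha_6, alpha_8, alpha_9} form a chain of 4 nodes with a double edge at one end; the terminal node there is the unique short simple root (B_4), and {alpha_1, alpha_2, alpha_3, alpha_5, alpha_7} form a chain of 5 nodes with a double edge at one end; the terminal node there is the unique long simple root (C_5). A semisimple Lie algebra decomposes uniquely as the direct sum of simple ideals, one per connected component of its Dynkin diagram, so g ≅ B_4 ⊕ C_5 (dimension 36 + 55 = 91).

B_4 (so(9)) + C_5 (sp(10))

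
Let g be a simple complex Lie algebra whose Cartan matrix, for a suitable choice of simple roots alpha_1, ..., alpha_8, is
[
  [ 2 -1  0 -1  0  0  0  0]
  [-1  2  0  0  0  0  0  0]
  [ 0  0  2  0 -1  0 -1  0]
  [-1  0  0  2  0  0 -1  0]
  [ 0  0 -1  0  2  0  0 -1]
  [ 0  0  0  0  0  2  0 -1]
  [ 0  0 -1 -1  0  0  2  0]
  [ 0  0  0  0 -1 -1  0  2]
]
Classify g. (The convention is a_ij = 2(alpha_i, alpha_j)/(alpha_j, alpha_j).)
The matrix has rank 8 with 2's on the diagonal. Reading the off-diagonal entries as Dynkin edges (a single edge where a_ij = a_ji = -1; a double or triple edge where a_ij * a_ji = 2 or 3), the diagram is a chain of 8 nodes with single edges (A_8). One simple-root ordering that puts it in standard form is (alpha_6, alpha_8, alpha_5, alpha_3, alpha_7, alpha_4, alpha_1, alpha_2). So the algebra is type A_8, i.e. sl(9).

A8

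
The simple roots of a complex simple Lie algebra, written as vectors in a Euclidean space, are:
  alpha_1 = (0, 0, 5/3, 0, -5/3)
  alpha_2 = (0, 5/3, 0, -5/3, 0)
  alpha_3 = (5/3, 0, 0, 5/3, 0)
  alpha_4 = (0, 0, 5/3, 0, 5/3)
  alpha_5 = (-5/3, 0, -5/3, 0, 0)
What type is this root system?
Compute the Cartan integers a_ij = 2(alpha_i, alpha_j)/(alpha_j, alpha_j); the resulting 5x5 Cartan matrix is
[[2, 0, 0, 0, -1], [0, 2, -1, 0, 0], [0, -1, 2, 0, -1], [0, 0, 0, 2, -1], [-1, 0, -1, -1, 2]].
All simple roots have the same length, so the diagram is simply laced. The associated Dynkin diagram is a chain of 3 nodes with a fork of two nodes at one end (D_5), so the type is D_5 (the algebra so(10)).

D_5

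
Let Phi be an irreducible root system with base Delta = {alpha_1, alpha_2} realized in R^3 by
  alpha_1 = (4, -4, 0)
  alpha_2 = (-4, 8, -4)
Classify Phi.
Compute the Cartan integers a_ij = 2(alpha_i, alpha_j)/(alpha_j, alpha_j); the resulting 2x2 Cartan matrix is
[[2, -1], [-3, 2]].
The roots have two lengths (squared-length ratio 3:1); the short ones are alpha_{1}. The associated Dynkin diagram is two nodes joined by a triple edge (G_2), so the type is G_2.

type G_2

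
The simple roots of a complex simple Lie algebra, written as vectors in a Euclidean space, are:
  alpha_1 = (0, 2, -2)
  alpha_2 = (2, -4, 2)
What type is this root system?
Compute the Cartan integers a_ij = 2(alpha_i, alpha_j)/(alpha_j, alpha_j); the resulting 2x2 Cartan matrix is
[[2, -1], [-3, 2]].
The roots have two lengths (squared-length ratio 3:1); the short ones are alpha_{1}. The associated Dynkin diagram is two nodes joined by a triple edge (G_2), so the type is G_2.

G2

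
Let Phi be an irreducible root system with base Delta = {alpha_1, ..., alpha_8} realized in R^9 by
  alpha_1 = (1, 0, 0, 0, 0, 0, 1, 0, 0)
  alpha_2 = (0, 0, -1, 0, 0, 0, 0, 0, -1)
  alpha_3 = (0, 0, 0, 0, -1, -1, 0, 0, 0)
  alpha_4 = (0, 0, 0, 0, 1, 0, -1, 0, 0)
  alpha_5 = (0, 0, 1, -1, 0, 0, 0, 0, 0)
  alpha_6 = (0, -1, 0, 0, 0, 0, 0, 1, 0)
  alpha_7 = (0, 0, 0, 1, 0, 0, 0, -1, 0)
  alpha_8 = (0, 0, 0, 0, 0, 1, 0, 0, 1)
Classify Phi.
Compute the Cartan integers a_ij = 2(alpha_i, alpha_j)/(alpha_j, alpha_j); the resulting 8x8 Cartan matrix is
[[2, 0, 0, -1, 0, 0, 0, 0], [0, 2, 0, 0, -1, 0, 0, -1], [0, 0, 2, -1, 0, 0, 0, -1], [-1, 0, -1, 2, 0, 0, 0, 0], [0, -1, 0, 0, 2, 0, -1, 0], [0, 0, 0, 0, 0, 2, -1, 0], [0, 0, 0, 0, -1, -1, 2, 0], [0, -1, -1, 0, 0, 0, 0, 2]].
All simple roots have the same length, so the diagram is simply laced. The associated Dynkin diagram is a chain of 8 nodes with single edges (A_8), so the type is A_8 (the algebra sl(9)).

A8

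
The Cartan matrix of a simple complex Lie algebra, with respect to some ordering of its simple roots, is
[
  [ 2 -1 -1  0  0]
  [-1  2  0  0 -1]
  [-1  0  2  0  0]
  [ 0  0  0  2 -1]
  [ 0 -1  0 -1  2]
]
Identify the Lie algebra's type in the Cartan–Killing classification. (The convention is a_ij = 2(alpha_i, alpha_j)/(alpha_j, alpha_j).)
A_5

The matrix has rank 5 with 2's on the diagonal. Reading the off-diagonal entries as Dynkin edges (a single edge where a_ij = a_ji = -1; a double or triple edge where a_ij * a_ji = 2 or 3), the diagram is a chain of 5 nodes with single edges (A_5). One simple-root ordering that puts it in standard form is (alpha_4, alpha_5, alpha_2, alpha_1, alpha_3). So the algebra is type A_5, i.e. sl(6).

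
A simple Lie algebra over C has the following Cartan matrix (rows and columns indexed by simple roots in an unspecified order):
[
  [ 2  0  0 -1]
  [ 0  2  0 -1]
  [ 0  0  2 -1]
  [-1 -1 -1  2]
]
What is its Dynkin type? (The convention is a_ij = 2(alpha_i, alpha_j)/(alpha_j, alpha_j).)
D_4 (so(8))

The matrix has rank 4 with 2's on the diagonal. Reading the off-diagonal entries as Dynkin edges (a single edge where a_ij = a_ji = -1; a double or triple edge where a_ij * a_ji = 2 or 3), the diagram is a chain of 2 nodes with a fork of two nodes at one end (D_4). One simple-root ordering that puts it in standard form is (alpha_2, alpha_4, alpha_1, alpha_3). So the algebra is type D_4, i.e. so(8).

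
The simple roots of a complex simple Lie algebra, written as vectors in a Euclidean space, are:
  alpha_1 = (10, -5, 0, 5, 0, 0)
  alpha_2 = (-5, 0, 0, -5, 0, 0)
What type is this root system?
type G_2

Compute the Cartan integers a_ij = 2(alpha_i, alpha_j)/(alpha_j, alpha_j); the resulting 2x2 Cartan matrix is
[[2, -3], [-1, 2]].
The roots have two lengths (squared-length ratio 3:1); the short ones are alpha_{2}. The associated Dynkin diagram is two nodes joined by a triple edge (G_2), so the type is G_2.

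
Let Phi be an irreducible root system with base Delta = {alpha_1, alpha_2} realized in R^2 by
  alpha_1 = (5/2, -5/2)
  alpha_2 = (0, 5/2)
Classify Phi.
Compute the Cartan integers a_ij = 2(alpha_i, alpha_j)/(alpha_j, alpha_j); the resulting 2x2 Cartan matrix is
[[2, -2], [-1, 2]].
The roots have two lengths (squared-length ratio 2:1); the short ones are alpha_{2}. The associated Dynkin diagram is a chain of 2 nodes with a double edge at one end; the terminal node there is the unique short simple root (B_2), so the type is B_2 (the algebra so(5)).

B_2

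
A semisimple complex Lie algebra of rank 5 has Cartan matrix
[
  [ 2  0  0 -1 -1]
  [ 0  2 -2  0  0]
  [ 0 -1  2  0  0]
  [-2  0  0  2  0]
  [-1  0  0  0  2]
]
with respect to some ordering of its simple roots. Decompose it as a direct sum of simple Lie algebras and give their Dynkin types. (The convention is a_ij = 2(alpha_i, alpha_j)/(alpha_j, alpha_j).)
B_2 (so(5)) + C_3 (sp(6))

The diagram associated to this matrix has two connected components: the simple roots {alpha_2, alpha_3} form a chain of 2 nodes with a double edge at one end; the terminal node there is the unique short simple root (B_2), and {alpha_1, alpha_4, alpha_5} form a chain of 3 nodes with a double edge at one end; the terminal node there is the unique long simple root (C_3). A semisimple Lie algebra decomposes uniquely as the direct sum of simple ideals, one per connected component of its Dynkin diagram, so g ≅ B_2 ⊕ C_3 (dimension 10 + 21 = 31).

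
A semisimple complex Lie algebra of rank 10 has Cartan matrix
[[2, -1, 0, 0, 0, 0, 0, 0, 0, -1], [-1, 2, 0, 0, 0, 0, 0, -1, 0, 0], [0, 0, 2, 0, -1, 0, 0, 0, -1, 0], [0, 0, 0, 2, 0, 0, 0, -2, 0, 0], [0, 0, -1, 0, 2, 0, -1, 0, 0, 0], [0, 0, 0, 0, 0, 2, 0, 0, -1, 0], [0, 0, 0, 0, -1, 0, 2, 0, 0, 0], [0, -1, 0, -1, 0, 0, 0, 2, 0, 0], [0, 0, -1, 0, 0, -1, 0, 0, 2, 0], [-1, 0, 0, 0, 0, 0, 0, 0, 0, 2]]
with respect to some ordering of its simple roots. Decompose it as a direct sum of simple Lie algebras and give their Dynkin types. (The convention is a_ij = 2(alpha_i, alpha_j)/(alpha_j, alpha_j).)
The diagram associated to this matrix has two connected components: the simple roots {alpha_3, alpha_5, alpha_6, alpha_7, alpha_9} form a chain of 5 nodes with single edges (A_5), and {alpha_1, alpha_2, alpha_4, alpha_8, alpha_10} form a chain of 5 nodes with a double edge at one end; the terminal node there is the unique long simple root (C_5). A semisimple Lie algebra decomposes uniquely as the direct sum of simple ideals, one per connected component of its Dynkin diagram, so g ≅ A_5 ⊕ C_5 (dimension 35 + 55 = 90).

type A_5 ⊕ type C_5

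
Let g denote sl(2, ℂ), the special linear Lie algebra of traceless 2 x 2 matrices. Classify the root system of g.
type A_1

This is sl(2), which has dimension 2^2 - 1 = 3 and rank 2 - 1 = 1 (a Cartan subalgebra is the diagonal traceless matrices). In the classification of classical Lie algebras, the special linear algebra sl(n+1) has type A_n; here n = 1, so the Dynkin diagram is a chain of 1 nodes with single edges (A_1). Hence the type is A_1.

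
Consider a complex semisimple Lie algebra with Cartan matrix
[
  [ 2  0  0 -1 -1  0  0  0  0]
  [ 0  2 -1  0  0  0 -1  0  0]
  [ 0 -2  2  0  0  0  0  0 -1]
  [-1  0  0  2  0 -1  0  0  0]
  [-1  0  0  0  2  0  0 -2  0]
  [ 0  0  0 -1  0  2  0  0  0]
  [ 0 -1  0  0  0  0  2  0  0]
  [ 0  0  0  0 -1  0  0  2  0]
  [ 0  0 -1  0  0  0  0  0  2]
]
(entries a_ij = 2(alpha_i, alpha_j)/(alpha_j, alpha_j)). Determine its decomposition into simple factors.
The diagram associated to this matrix has two connected components: the simple roots {alpha_1, alpha_4, alpha_5, alpha_6, alpha_8} form a chain of 5 nodes with a double edge at one end; the terminal node there is the unique short simple root (B_5), and {alpha_2, alpha_3, alpha_7, alpha_9} form a chain of 4 nodes with a double edge between the middle two (F_4). A semisimple Lie algebra decomposes uniquely as the direct sum of simple ideals, one per connected component of its Dynkin diagram, so g ≅ B_5 ⊕ F_4 (dimension 55 + 52 = 107).

type B_5 + type F_4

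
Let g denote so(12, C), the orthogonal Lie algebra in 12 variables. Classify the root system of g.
This is so(12) with 12 even, which has dimension 12(12-1)/2 = 66 and rank 12/2 = 6. In the classification of classical Lie algebras, the orthogonal algebra so(2n) in an even number of variables has type D_n; here n = 6, so the Dynkin diagram is a chain of 4 nodes with a fork of two nodes at one end (D_6). Hence the type is D_6.

type D_6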